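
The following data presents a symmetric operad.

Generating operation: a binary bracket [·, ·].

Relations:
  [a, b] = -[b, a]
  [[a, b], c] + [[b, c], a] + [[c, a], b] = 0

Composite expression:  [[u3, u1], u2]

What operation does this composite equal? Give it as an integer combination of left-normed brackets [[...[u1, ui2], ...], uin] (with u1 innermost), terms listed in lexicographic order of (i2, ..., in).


-[[u1, u3], u2]

A multilinear Lie element is pinned by u1-initial words (u1 innermost).
Composite bracket: [[u3, u1], u2]
Full expansion: 4 signed words from ab - ba (2^2 = 4).
Words beginning with u1 determine it all:
  u1u3u2 (sign -1) contributes -[[u1, u3], u2]


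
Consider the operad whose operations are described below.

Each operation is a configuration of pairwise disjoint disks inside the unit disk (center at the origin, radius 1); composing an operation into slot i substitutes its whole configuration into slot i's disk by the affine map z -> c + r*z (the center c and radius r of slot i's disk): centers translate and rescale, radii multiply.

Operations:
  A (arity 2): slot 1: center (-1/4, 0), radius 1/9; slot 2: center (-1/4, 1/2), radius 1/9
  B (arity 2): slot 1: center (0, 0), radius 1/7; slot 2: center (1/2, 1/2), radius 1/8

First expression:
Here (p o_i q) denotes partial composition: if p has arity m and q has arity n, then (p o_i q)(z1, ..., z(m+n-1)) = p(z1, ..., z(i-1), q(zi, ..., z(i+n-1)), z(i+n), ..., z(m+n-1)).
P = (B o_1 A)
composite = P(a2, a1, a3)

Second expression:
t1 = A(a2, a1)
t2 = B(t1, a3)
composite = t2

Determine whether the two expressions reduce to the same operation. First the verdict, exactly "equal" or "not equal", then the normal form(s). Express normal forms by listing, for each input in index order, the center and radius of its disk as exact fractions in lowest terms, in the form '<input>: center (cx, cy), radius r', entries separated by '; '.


In normal form, the first expression is a1: center (-1/28, 1/14), radius 1/63; a2: center (-1/28, 0), radius 1/63; a3: center (1/2, 1/2), radius 1/8
In normal form, the second expression is a1: center (-1/28, 1/14), radius 1/63; a2: center (-1/28, 0), radius 1/63; a3: center (1/2, 1/2), radius 1/8
The normal forms match — equal.

equal — both sides give a1: center (-1/28, 1/14), radius 1/63; a2: center (-1/28, 0), radius 1/63; a3: center (1/2, 1/2), radius 1/8


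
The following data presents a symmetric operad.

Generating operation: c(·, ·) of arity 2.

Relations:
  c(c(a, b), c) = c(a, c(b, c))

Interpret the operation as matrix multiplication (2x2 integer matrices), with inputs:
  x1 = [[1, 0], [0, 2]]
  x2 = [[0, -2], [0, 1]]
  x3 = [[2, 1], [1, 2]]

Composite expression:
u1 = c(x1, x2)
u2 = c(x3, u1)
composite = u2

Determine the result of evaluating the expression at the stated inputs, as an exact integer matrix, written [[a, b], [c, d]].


[[0, -2], [0, 2]]

c(x1, x2) = [[0, -2], [0, 2]]
c(x3, c(x1, x2)) = [[0, -2], [0, 2]]


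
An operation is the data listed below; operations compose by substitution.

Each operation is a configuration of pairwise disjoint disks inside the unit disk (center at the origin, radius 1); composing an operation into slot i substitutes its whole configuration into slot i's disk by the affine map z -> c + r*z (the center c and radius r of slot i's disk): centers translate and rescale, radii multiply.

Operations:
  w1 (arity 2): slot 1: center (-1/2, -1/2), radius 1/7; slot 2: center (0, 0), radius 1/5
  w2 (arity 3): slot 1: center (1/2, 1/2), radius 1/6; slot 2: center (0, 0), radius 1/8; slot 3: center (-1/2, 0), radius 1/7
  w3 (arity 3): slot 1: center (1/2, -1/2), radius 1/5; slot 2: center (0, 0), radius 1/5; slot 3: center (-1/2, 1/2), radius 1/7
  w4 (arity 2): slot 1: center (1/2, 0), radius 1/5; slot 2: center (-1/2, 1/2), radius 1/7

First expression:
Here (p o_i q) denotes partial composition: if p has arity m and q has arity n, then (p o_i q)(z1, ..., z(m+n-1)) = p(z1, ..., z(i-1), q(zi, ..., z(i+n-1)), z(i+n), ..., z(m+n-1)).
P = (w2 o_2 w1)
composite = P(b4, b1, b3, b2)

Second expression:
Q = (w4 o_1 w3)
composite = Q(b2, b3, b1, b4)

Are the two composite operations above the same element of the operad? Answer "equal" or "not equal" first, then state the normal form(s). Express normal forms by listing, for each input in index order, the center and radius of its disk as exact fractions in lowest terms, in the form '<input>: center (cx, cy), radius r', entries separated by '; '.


The first expression reduces to b1: center (-1/16, -1/16), radius 1/56; b2: center (-1/2, 0), radius 1/7; b3: center (0, 0), radius 1/40; b4: center (1/2, 1/2), radius 1/6
The second expression reduces to b1: center (2/5, 1/10), radius 1/35; b2: center (3/5, -1/10), radius 1/25; b3: center (1/2, 0), radius 1/25; b4: center (-1/2, 1/2), radius 1/7
Different reductions; not equal.

not equal; first: b1: center (-1/16, -1/16), radius 1/56; b2: center (-1/2, 0), radius 1/7; b3: center (0, 0), radius 1/40; b4: center (1/2, 1/2), radius 1/6; second: b1: center (2/5, 1/10), radius 1/35; b2: center (3/5, -1/10), radius 1/25; b3: center (1/2, 0), radius 1/25; b4: center (-1/2, 1/2), radius 1/7


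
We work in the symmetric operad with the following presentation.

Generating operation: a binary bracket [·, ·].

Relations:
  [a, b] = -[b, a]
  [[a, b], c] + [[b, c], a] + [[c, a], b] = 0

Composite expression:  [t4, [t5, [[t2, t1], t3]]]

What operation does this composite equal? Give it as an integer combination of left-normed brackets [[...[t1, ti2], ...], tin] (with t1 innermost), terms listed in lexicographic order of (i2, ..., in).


In the tensor algebra, words opening t1 carry the t1-anchored form.
Composite bracket: [t4, [t5, [[t2, t1], t3]]]
Applying ab - ba throughout gives 16 signed words (2^4 = 16).
Words beginning with t1 determine it all:
  t1t2t3t5t4 (sign -1) contributes -[[[[t1, t2], t3], t5], t4]

-[[[[t1, t2], t3], t5], t4]


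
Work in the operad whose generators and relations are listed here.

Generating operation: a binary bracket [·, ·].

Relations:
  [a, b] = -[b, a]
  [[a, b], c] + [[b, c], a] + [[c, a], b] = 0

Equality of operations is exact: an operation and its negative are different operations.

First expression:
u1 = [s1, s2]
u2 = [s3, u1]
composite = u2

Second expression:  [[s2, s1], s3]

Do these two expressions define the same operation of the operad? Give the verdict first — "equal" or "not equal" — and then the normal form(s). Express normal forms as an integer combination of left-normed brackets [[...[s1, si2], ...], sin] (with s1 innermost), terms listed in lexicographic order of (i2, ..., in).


Reducing the first expression gives -[[s1, s2], s3]
Reducing the second expression gives -[[s1, s2], s3]
The normal forms match — equal.

equal; the common form is -[[s1, s2], s3]


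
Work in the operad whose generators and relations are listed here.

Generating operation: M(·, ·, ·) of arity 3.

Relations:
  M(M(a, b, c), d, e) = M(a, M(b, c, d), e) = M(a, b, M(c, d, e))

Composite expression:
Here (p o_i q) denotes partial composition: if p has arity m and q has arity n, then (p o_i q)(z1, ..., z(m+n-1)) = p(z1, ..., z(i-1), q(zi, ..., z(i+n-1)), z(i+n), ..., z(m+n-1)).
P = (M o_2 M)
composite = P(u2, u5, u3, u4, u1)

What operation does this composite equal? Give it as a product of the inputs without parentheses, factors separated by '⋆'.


u2 ⋆ u5 ⋆ u3 ⋆ u4 ⋆ u1

Key point: M is associative — brackets drop, the u-order remains.
M(u5, u3, u4) reduces to u5 ⋆ u3 ⋆ u4
M(u2, M(u5, u3, u4), u1) reduces to u2 ⋆ u5 ⋆ u3 ⋆ u4 ⋆ u1


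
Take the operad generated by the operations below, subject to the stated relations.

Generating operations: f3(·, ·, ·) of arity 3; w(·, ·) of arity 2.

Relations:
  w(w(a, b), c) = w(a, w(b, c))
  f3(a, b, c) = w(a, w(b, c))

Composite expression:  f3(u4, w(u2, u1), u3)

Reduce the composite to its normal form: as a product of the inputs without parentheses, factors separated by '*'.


Key point: f3 is associative — brackets drop, the u-order remains.
w(u2, u1) collapses to u2 * u1
f3(u4, w(u2, u1), u3) collapses to u4 * u2 * u1 * u3

u4 * u2 * u1 * u3


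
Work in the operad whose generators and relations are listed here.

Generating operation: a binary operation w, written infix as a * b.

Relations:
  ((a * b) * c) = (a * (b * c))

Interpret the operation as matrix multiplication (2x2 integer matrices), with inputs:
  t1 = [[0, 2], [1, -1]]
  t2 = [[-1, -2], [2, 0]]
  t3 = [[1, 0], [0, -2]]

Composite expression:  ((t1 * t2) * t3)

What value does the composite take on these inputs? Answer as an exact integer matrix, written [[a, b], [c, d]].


[[4, 0], [-3, 4]]

(t1 * t2) = [[4, 0], [-3, -2]]
((t1 * t2) * t3) = [[4, 0], [-3, 4]]


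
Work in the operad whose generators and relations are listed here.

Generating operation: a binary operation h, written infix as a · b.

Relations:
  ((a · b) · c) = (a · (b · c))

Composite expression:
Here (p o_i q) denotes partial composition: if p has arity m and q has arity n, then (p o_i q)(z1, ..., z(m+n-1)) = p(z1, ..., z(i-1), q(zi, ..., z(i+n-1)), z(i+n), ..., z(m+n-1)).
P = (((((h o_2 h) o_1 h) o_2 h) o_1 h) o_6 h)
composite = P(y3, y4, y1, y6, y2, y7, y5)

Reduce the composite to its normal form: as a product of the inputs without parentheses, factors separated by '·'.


y3 · y4 · y1 · y6 · y2 · y7 · y5

All parenthesizations of h agree; list the y-inputs left to right.
(y3 · y4) reduces to y3 · y4
(y1 · y6) reduces to y1 · y6
((y3 · y4) · (y1 · y6)) reduces to y3 · y4 · y1 · y6
(y7 · y5) reduces to y7 · y5
(y2 · (y7 · y5)) reduces to y2 · y7 · y5
(((y3 · y4) · (y1 · y6)) · (y2 · (y7 · y5))) reduces to y3 · y4 · y1 · y6 · y2 · y7 · y5


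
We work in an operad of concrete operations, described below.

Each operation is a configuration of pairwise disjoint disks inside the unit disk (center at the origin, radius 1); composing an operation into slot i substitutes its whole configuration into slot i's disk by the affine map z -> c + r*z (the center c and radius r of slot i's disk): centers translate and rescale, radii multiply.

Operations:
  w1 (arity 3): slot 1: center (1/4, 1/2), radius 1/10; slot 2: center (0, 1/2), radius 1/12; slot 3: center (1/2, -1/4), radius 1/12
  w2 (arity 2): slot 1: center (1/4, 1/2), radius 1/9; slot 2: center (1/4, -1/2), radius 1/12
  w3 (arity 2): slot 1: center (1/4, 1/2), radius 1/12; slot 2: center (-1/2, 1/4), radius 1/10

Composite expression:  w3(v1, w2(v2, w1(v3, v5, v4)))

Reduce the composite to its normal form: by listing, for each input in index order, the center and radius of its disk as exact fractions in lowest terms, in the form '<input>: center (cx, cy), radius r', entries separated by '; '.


v1: center (1/4, 1/2), radius 1/12; v2: center (-19/40, 3/10), radius 1/90; v3: center (-227/480, 49/240), radius 1/1200; v4: center (-113/240, 19/96), radius 1/1440; v5: center (-19/40, 49/240), radius 1/1440

Affine substitution under w3: radii multiply and v-centers shift.
input v1: composing its 1 substitution step yields center (1/4, 1/2), radius 1/12
input v2: composing its 2 substitution steps yields center (-19/40, 3/10), radius 1/90
input v3: composing its 3 substitution steps yields center (-227/480, 49/240), radius 1/1200
input v5: composing its 3 substitution steps yields center (-19/40, 49/240), radius 1/1440
input v4: composing its 3 substitution steps yields center (-113/240, 19/96), radius 1/1440


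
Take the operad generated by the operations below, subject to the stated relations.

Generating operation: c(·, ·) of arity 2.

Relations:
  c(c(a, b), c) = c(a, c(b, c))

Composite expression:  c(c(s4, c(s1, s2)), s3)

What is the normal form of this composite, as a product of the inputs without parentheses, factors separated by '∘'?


s4 ∘ s1 ∘ s2 ∘ s3


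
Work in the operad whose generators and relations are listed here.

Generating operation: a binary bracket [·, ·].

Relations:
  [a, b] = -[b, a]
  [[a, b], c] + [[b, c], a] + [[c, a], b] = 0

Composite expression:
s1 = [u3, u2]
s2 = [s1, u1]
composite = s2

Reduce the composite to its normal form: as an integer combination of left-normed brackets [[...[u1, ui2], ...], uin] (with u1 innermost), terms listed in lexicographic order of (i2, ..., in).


[[u1, u2], u3] - [[u1, u3], u2]


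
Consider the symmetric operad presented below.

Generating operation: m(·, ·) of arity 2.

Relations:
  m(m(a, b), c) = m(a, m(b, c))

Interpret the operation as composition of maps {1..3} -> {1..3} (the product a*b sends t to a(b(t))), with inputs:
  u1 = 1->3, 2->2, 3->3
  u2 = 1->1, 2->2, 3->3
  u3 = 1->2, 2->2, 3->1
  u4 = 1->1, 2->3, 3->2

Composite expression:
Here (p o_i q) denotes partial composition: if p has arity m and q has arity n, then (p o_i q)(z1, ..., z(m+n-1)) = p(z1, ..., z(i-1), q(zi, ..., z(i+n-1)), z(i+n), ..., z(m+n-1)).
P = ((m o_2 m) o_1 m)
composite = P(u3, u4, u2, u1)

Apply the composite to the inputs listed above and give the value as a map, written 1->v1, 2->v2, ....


1->2, 2->1, 3->2


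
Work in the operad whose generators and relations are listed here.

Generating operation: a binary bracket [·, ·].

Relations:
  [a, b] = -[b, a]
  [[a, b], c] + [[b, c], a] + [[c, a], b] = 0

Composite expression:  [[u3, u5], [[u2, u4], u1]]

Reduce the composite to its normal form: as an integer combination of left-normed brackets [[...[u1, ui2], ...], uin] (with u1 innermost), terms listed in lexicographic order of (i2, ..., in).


[[[[u1, u2], u4], u3], u5] - [[[[u1, u2], u4], u5], u3] - [[[[u1, u4], u2], u3], u5] + [[[[u1, u4], u2], u5], u3]

Skip Jacobi rewriting: expand, keep u1-initial words, read off terms.
Composite bracket: [[u3, u5], [[u2, u4], u1]]
Applying ab - ba throughout gives 16 signed words (2^4 = 16).
Words beginning with u1 determine it all:
  u1u2u4u3u5 appears with sign +1, giving the term +[[[[u1, u2], u4], u3], u5]
  u1u2u4u5u3 appears with sign -1, giving the term -[[[[u1, u2], u4], u5], u3]
  u1u4u2u3u5 appears with sign -1, giving the term -[[[[u1, u4], u2], u3], u5]
  u1u4u2u5u3 appears with sign +1, giving the term +[[[[u1, u4], u2], u5], u3]


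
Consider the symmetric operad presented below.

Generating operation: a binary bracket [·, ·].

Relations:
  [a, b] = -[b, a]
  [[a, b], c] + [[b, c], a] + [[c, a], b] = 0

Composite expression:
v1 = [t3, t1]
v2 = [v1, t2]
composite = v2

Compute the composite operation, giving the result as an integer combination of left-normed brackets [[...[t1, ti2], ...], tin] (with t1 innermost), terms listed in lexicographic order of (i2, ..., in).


Left-normed coefficients sit on the t1-initial expansion words.
Composite bracket: [[t3, t1], t2]
Each bracket splits as ab - ba, giving 4 signed words (2^2 = 4).
Coefficients come from the t1-initial words:
  from t1t3t2, sign -1: term -[[t1, t3], t2]

-[[t1, t3], t2]


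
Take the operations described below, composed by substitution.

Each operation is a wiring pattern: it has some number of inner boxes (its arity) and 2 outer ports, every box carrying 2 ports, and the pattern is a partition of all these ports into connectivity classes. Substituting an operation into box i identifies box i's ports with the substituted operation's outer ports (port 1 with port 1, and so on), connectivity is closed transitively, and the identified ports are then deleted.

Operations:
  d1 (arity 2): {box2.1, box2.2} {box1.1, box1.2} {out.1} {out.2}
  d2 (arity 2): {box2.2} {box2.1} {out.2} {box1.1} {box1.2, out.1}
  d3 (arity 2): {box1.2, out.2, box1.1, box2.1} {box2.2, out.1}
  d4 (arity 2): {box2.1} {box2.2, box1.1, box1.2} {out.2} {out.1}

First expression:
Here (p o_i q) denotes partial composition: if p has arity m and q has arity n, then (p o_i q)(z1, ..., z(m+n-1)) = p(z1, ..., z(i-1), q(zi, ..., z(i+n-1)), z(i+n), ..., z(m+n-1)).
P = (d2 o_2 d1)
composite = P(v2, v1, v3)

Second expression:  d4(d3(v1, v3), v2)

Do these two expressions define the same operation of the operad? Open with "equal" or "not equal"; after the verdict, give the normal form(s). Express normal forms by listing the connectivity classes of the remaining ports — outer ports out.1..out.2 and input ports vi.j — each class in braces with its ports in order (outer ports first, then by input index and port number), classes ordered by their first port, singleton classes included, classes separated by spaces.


not equal; the first gives {out.1, v2.2} {out.2} {v1.1, v1.2} {v2.1} {v3.1, v3.2} and the second {out.1} {out.2} {v1.1, v1.2, v2.2, v3.1, v3.2} {v2.1}

The first expression reduces to {out.1, v2.2} {out.2} {v1.1, v1.2} {v2.1} {v3.1, v3.2}
The second expression reduces to {out.1} {out.2} {v1.1, v1.2, v2.2, v3.1, v3.2} {v2.1}
Different reductions; not equal.


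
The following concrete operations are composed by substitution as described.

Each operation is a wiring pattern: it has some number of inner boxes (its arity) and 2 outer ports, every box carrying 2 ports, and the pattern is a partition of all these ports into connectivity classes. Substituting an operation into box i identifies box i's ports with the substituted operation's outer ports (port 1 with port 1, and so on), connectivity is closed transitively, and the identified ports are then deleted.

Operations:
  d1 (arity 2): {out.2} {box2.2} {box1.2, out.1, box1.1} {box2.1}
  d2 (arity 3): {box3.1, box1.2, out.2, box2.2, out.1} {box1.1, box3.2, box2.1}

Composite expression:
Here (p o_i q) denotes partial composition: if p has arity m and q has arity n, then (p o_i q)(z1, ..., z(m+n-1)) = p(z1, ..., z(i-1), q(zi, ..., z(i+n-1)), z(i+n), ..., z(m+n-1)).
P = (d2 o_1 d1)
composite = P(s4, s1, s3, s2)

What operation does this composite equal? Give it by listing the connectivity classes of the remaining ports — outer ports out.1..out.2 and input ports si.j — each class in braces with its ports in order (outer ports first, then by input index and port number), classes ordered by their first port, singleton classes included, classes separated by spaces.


Two ports join when wires chain via d2-identified ports.
stage d1: inputs (s4, s1), connectivity {out.1, s4.1, s4.2} {out.2} {s1.1} {s1.2}, out.j its boundary
stage d2: inputs (s4, s1, s3, s2), connectivity {out.1, out.2, s2.1, s3.2} {s1.1} {s1.2} {s2.2, s3.1, s4.1, s4.2}, out.j its boundary

{out.1, out.2, s2.1, s3.2} {s1.1} {s1.2} {s2.2, s3.1, s4.1, s4.2}


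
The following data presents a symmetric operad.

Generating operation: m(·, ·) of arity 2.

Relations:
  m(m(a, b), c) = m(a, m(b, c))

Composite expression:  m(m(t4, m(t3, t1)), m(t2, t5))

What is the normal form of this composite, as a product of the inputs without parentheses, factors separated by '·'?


t4 · t3 · t1 · t2 · t5


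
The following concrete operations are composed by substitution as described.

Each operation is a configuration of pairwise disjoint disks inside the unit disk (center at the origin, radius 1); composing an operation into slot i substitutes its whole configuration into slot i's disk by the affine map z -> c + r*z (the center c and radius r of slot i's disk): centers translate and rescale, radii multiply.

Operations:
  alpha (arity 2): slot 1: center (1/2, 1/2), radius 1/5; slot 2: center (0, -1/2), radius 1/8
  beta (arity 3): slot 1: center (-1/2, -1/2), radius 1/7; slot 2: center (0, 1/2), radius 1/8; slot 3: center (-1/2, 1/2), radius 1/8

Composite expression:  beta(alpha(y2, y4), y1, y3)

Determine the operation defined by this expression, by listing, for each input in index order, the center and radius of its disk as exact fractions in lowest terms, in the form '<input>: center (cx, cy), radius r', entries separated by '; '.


y1: center (0, 1/2), radius 1/8; y2: center (-3/7, -3/7), radius 1/35; y3: center (-1/2, 1/2), radius 1/8; y4: center (-1/2, -4/7), radius 1/56

Affine substitution under beta: radii multiply and y-centers shift.
for y2, the 2-step affine chain lands on center (-3/7, -3/7), radius 1/35
for y4, the 2-step affine chain lands on center (-1/2, -4/7), radius 1/56
for y1, the 1-step affine chain lands on center (0, 1/2), radius 1/8
for y3, the 1-step affine chain lands on center (-1/2, 1/2), radius 1/8


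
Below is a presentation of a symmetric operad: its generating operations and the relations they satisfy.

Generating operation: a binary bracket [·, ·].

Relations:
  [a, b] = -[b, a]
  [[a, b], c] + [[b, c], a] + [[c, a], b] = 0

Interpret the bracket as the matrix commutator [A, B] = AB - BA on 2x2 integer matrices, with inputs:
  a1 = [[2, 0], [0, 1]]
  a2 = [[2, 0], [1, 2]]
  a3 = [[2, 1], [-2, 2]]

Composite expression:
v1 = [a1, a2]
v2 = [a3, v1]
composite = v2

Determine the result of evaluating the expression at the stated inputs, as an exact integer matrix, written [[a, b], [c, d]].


[[-1, 0], [0, 1]]

[a1, a2] = [[0, 0], [-1, 0]]
[a3, [a1, a2]] = [[-1, 0], [0, 1]]


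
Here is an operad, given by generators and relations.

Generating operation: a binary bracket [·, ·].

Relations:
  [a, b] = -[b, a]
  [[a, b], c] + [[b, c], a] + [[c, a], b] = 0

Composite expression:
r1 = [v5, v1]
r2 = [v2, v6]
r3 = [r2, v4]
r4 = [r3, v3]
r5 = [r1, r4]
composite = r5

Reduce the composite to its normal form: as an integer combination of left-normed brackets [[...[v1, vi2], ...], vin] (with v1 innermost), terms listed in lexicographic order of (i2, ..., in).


-[[[[[v1, v5], v2], v6], v4], v3] + [[[[[v1, v5], v3], v2], v6], v4] - [[[[[v1, v5], v3], v4], v2], v6] + [[[[[v1, v5], v3], v4], v6], v2] - [[[[[v1, v5], v3], v6], v2], v4] + [[[[[v1, v5], v4], v2], v6], v3] - [[[[[v1, v5], v4], v6], v2], v3] + [[[[[v1, v5], v6], v2], v4], v3]

A multilinear Lie element is pinned by v1-initial words (v1 innermost).
Composite bracket: [[v5, v1], [[[v2, v6], v4], v3]]
Expanding via [a, b] = ab - ba: 32 signed words (2^5 = 32).
Words beginning with v1 determine it all:
  from v1v5v2v6v4v3, sign -1: term -[[[[[v1, v5], v2], v6], v4], v3]
  from v1v5v3v2v6v4, sign +1: term +[[[[[v1, v5], v3], v2], v6], v4]
  from v1v5v3v4v2v6, sign -1: term -[[[[[v1, v5], v3], v4], v2], v6]
  from v1v5v3v4v6v2, sign +1: term +[[[[[v1, v5], v3], v4], v6], v2]
  from v1v5v3v6v2v4, sign -1: term -[[[[[v1, v5], v3], v6], v2], v4]
  from v1v5v4v2v6v3, sign +1: term +[[[[[v1, v5], v4], v2], v6], v3]
  from v1v5v4v6v2v3, sign -1: term -[[[[[v1, v5], v4], v6], v2], v3]
  from v1v5v6v2v4v3, sign +1: term +[[[[[v1, v5], v6], v2], v4], v3]


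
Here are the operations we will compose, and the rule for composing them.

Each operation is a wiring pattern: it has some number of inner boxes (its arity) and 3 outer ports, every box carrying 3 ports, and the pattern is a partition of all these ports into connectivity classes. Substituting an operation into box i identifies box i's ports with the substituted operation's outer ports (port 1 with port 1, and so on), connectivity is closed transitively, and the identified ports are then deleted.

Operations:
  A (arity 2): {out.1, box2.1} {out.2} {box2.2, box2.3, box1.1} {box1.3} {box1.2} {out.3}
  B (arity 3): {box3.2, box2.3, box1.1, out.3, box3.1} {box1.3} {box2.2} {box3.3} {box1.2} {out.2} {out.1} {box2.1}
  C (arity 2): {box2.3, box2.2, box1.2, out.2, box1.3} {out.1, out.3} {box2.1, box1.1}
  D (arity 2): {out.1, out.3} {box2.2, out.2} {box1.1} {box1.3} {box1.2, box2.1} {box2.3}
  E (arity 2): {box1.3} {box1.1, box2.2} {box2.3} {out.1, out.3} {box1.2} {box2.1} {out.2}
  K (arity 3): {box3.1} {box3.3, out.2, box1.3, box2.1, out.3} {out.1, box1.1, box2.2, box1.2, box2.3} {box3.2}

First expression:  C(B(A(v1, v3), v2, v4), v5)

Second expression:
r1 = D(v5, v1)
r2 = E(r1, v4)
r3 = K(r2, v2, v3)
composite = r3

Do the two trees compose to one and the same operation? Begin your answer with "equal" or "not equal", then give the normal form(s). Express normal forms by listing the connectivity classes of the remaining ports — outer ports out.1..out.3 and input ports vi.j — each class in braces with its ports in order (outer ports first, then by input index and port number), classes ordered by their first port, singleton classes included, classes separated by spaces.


The first expression reduces to {out.1, out.3} {out.2, v2.3, v3.1, v4.1, v4.2, v5.2, v5.3} {v1.1, v3.2, v3.3} {v1.2} {v1.3} {v2.1} {v2.2} {v4.3} {v5.1}
The second expression reduces to {out.1, out.2, out.3, v2.1, v2.2, v2.3, v3.3} {v1.1, v5.2} {v1.2} {v1.3} {v3.1} {v3.2} {v4.1} {v4.2} {v4.3} {v5.1} {v5.3}
They disagree, so not equal.

not equal; first: {out.1, out.3} {out.2, v2.3, v3.1, v4.1, v4.2, v5.2, v5.3} {v1.1, v3.2, v3.3} {v1.2} {v1.3} {v2.1} {v2.2} {v4.3} {v5.1}; second: {out.1, out.2, out.3, v2.1, v2.2, v2.3, v3.3} {v1.1, v5.2} {v1.2} {v1.3} {v3.1} {v3.2} {v4.1} {v4.2} {v4.3} {v5.1} {v5.3}


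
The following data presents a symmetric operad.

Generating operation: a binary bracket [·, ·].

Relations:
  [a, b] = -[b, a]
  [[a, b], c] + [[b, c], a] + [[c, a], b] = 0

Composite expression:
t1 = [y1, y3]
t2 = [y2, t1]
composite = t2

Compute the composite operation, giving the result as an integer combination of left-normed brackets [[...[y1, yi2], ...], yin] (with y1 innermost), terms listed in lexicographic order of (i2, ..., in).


-[[y1, y3], y2]

Skip Jacobi rewriting: expand, keep y1-initial words, read off terms.
Composite bracket: [y2, [y1, y3]]
Under [a, b] = ab - ba we get 4 signed associative words (2^2 = 4).
Keep just the words that open with y1:
  sign of y1y3y2 is -1, so it contributes -[[y1, y3], y2]


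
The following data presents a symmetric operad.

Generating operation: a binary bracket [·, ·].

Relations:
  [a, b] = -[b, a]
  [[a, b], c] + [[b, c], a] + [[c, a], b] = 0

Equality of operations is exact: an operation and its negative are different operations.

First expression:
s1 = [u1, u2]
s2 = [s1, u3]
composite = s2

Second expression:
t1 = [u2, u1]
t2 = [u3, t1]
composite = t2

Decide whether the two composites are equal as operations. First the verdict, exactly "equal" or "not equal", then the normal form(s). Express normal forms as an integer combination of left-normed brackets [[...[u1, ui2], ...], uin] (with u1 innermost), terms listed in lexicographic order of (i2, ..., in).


The first composite normalizes to [[u1, u2], u3]
The second composite normalizes to [[u1, u2], u3]
One common form — equal.

equal; both compose to [[u1, u2], u3]


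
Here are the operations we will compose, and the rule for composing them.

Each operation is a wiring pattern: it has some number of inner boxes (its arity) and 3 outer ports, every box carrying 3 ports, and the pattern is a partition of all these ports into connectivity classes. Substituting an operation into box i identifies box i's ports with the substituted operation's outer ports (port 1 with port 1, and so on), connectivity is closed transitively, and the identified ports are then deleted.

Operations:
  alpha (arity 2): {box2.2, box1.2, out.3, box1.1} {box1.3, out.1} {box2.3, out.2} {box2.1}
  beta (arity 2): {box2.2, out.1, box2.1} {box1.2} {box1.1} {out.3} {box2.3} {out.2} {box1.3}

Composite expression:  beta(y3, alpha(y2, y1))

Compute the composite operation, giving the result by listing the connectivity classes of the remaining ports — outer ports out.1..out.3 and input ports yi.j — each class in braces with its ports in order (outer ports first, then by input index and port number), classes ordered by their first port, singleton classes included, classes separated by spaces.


{out.1, y1.3, y2.3} {out.2} {out.3} {y1.1} {y1.2, y2.1, y2.2} {y3.1} {y3.2} {y3.3}

Connectivity passes through glued beta-boundaries; trace each wire chain.
stage alpha: inputs (y2, y1), connectivity {out.1, y2.3} {out.2, y1.3} {out.3, y1.2, y2.1, y2.2} {y1.1}, out.j its boundary
stage beta: inputs (y3, y2, y1), connectivity {out.1, y1.3, y2.3} {out.2} {out.3} {y1.1} {y1.2, y2.1, y2.2} {y3.1} {y3.2} {y3.3}, out.j its boundary


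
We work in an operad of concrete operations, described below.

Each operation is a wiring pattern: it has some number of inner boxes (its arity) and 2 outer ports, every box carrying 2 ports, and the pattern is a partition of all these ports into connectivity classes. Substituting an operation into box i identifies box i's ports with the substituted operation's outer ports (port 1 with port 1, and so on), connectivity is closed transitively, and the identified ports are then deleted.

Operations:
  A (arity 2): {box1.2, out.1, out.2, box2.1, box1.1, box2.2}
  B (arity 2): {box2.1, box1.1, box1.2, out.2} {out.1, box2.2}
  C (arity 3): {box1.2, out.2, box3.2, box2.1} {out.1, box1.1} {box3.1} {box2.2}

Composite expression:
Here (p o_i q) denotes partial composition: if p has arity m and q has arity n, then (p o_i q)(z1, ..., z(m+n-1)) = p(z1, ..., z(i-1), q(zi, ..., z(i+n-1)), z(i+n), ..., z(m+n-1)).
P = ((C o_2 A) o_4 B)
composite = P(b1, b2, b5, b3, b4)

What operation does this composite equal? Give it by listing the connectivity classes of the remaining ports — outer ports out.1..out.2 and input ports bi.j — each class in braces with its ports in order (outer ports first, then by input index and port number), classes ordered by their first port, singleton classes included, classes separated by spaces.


{out.1, b1.1} {out.2, b1.2, b2.1, b2.2, b3.1, b3.2, b4.1, b5.1, b5.2} {b4.2}

Connectivity passes through glued C-boundaries; trace each wire chain.
after A, the pattern on (b2, b5) reads {out.1, out.2, b2.1, b2.2, b5.1, b5.2} (out.j = its outer ports)
after B, the pattern on (b3, b4) reads {out.1, b4.2} {out.2, b3.1, b3.2, b4.1} (out.j = its outer ports)
after C, the pattern on (b1, b2, b5, b3, b4) reads {out.1, b1.1} {out.2, b1.2, b2.1, b2.2, b3.1, b3.2, b4.1, b5.1, b5.2} {b4.2} (out.j = its outer ports)


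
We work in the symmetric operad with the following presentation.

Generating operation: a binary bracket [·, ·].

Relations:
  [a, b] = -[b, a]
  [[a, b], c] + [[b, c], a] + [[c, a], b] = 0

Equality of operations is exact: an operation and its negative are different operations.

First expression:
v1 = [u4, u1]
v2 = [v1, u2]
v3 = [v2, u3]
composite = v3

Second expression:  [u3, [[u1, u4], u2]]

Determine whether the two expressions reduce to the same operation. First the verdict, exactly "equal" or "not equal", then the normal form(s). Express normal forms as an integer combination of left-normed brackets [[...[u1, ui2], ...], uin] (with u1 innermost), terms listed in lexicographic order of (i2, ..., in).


equal: each reduces to -[[[u1, u4], u2], u3]

In normal form, the first expression is -[[[u1, u4], u2], u3]
In normal form, the second expression is -[[[u1, u4], u2], u3]
The forms coincide; equal.


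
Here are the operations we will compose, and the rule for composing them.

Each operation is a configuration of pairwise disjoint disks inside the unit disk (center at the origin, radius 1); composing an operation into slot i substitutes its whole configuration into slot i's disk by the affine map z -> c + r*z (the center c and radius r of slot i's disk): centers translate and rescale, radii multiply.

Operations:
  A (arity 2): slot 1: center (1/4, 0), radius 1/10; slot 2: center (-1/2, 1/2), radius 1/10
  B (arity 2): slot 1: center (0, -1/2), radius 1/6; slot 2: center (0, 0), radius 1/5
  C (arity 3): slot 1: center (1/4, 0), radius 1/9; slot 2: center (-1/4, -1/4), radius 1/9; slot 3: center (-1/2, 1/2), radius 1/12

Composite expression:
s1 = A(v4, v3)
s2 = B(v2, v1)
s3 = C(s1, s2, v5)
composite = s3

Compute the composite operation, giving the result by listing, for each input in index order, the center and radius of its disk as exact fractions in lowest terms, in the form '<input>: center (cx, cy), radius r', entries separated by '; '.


v1: center (-1/4, -1/4), radius 1/45; v2: center (-1/4, -11/36), radius 1/54; v3: center (7/36, 1/18), radius 1/90; v4: center (5/18, 0), radius 1/90; v5: center (-1/2, 1/2), radius 1/12


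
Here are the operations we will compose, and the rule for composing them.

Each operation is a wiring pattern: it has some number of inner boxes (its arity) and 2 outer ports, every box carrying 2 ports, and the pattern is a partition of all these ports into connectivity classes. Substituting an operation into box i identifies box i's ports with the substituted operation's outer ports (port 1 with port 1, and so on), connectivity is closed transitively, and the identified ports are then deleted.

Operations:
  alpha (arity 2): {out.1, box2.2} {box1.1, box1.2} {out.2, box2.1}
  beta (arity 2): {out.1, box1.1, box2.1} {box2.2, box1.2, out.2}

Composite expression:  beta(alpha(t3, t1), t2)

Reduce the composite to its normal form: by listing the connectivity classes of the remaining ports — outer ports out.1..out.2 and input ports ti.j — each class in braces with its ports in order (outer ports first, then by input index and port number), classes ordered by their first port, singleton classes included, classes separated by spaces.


{out.1, t1.2, t2.1} {out.2, t1.1, t2.2} {t3.1, t3.2}

Reachability decides: close wires over beta-identified ports.
composing alpha on (t3, t1), with out.j its own outer ports: {out.1, t1.2} {out.2, t1.1} {t3.1, t3.2}
composing beta on (t3, t1, t2), with out.j its own outer ports: {out.1, t1.2, t2.1} {out.2, t1.1, t2.2} {t3.1, t3.2}


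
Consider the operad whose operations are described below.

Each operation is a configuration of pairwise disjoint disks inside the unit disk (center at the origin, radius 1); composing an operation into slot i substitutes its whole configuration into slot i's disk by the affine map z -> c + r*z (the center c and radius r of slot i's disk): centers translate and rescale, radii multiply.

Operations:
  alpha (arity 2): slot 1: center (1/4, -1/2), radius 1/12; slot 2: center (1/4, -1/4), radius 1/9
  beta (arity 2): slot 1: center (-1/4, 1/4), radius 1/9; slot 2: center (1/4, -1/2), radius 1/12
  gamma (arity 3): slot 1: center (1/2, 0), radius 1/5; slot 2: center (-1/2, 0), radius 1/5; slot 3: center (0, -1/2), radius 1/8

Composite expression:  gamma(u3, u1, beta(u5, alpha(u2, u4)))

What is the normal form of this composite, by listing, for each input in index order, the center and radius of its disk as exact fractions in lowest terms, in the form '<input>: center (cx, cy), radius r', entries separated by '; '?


u1: center (-1/2, 0), radius 1/5; u2: center (13/384, -109/192), radius 1/1152; u3: center (1/2, 0), radius 1/5; u4: center (13/384, -217/384), radius 1/864; u5: center (-1/32, -15/32), radius 1/72

Nesting under gamma composes maps z -> c + r*z down each u-path.
for u3, the 1-step affine chain lands on center (1/2, 0), radius 1/5
for u1, the 1-step affine chain lands on center (-1/2, 0), radius 1/5
for u5, the 2-step affine chain lands on center (-1/32, -15/32), radius 1/72
for u2, the 3-step affine chain lands on center (13/384, -109/192), radius 1/1152
for u4, the 3-step affine chain lands on center (13/384, -217/384), radius 1/864


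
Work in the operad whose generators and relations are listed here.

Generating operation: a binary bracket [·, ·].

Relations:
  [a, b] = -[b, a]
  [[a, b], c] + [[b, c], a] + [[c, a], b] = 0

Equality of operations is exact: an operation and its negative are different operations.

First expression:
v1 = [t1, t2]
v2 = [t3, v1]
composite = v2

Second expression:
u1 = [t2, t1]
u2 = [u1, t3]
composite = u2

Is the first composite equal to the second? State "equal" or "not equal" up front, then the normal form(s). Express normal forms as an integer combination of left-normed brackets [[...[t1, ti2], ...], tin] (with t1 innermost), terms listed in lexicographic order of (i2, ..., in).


The first expression, normalized: -[[t1, t2], t3]
The second expression, normalized: -[[t1, t2], t3]
Identical normal forms: equal.

equal — both sides give -[[t1, t2], t3]


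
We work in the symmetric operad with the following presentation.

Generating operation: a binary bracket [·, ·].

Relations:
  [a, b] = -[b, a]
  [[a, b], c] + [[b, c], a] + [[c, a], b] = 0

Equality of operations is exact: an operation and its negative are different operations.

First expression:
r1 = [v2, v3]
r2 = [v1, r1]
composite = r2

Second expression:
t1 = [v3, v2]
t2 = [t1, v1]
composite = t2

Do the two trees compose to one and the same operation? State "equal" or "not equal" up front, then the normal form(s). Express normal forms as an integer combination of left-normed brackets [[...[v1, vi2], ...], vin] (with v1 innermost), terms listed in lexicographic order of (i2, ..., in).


equal; both compose to [[v1, v2], v3] - [[v1, v3], v2]

In normal form, the first expression is [[v1, v2], v3] - [[v1, v3], v2]
In normal form, the second expression is [[v1, v2], v3] - [[v1, v3], v2]
The forms coincide; equal.


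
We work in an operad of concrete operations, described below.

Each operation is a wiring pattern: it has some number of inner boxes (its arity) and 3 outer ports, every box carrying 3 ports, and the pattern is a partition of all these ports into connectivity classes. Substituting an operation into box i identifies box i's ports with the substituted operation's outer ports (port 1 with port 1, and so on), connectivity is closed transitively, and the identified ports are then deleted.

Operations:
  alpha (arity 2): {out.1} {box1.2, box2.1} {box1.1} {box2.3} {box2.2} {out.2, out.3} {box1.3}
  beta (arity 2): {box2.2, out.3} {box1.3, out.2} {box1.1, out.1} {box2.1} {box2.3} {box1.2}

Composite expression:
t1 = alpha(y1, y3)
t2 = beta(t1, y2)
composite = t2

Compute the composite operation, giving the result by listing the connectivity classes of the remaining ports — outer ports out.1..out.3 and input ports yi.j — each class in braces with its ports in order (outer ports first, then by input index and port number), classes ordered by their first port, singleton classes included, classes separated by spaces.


{out.1} {out.2} {out.3, y2.2} {y1.1} {y1.2, y3.1} {y1.3} {y2.1} {y2.3} {y3.2} {y3.3}

Connectivity passes through glued beta-boundaries; trace each wire chain.
after alpha, the pattern on (y1, y3) reads {out.1} {out.2, out.3} {y1.1} {y1.2, y3.1} {y1.3} {y3.2} {y3.3} (out.j = its outer ports)
after beta, the pattern on (y1, y3, y2) reads {out.1} {out.2} {out.3, y2.2} {y1.1} {y1.2, y3.1} {y1.3} {y2.1} {y2.3} {y3.2} {y3.3} (out.j = its outer ports)


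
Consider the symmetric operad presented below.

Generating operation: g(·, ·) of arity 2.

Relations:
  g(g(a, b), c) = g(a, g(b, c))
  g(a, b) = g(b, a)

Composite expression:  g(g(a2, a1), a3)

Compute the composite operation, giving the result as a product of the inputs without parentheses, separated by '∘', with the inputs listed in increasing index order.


a1 ∘ a2 ∘ a3

Reordering under g is free, so list the a-inputs canonically.
g(a2, a1) flattens to a2 ∘ a1
g(g(a2, a1), a3) flattens to a2 ∘ a1 ∘ a3
the factors in increasing index order: a1 ∘ a2 ∘ a3


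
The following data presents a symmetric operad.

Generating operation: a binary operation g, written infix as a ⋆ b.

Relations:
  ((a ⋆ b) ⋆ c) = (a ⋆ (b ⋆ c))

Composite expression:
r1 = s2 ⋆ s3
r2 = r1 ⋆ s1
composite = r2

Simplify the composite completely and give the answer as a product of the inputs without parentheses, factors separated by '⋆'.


s2 ⋆ s3 ⋆ s1

Under associativity of g, the answer is the s's in reading order.
(s2 ⋆ s3) spells out as s2 ⋆ s3
((s2 ⋆ s3) ⋆ s1) spells out as s2 ⋆ s3 ⋆ s1


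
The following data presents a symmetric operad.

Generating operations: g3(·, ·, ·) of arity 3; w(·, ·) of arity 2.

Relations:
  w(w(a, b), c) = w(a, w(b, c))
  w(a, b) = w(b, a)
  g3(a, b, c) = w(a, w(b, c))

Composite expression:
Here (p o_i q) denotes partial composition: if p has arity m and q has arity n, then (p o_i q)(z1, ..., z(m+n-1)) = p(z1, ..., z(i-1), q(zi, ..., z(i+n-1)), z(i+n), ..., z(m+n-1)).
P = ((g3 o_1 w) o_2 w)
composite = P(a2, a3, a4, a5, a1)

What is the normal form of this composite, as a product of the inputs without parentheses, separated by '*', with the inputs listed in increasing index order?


a1 * a2 * a3 * a4 * a5

Shape and order are irrelevant to g3; the a-input set decides.
w(a3, a4) unparenthesizes to a3 * a4
w(a2, w(a3, a4)) unparenthesizes to a2 * a3 * a4
g3(w(a2, w(a3, a4)), a5, a1) unparenthesizes to a2 * a3 * a4 * a5 * a1
reordering the factors by index: a1 * a2 * a3 * a4 * a5
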